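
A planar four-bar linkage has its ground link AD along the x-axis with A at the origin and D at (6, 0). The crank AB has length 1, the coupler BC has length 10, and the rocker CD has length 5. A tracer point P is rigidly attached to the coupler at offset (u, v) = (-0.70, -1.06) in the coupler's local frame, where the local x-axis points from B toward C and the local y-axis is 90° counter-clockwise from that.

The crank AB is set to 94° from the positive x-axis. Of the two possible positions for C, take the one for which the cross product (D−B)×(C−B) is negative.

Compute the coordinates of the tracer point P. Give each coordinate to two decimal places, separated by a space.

A=(0,0), D=(6.00,0)
B = A + 1.00·(cos94°, sin94°) = (-0.0698, 0.9976)
|BD| = 6.1512
circle(B,10.00) ∩ circle(D,5.00): a=9.1720, h=3.9843
  candidates: C₊=(9.6270,3.4417) cross=24.508; C₋=(8.3347,-4.4215) cross=-24.508
  mode - wants cross < 0 → take C=(8.3347,-4.4215) (cross=-24.508)
ex = (C−B)/|BC| = (0.8404,-0.5419); ey = (0.5419,0.8404)
P = B + -0.70·ex + -1.06·ey = (-1.2325,0.4860)

-1.23 0.49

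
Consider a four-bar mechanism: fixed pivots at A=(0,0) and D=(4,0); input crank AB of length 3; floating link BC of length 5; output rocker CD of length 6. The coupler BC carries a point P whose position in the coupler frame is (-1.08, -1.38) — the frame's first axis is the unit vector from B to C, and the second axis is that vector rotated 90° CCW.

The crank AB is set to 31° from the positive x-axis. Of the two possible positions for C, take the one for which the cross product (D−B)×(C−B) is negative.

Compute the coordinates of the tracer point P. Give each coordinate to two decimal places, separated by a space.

2.98 3.25

A=(0,0), D=(4.00,0)
B = A + 3.00·(cos31°, sin31°) = (2.5715, 1.5451)
|BD| = 2.1043
circle(B,5.00) ∩ circle(D,6.00): a=-1.5616, h=4.7499
  candidates: C₊=(4.9991,5.9162) cross=9.995; C₋=(-1.9763,-0.5327) cross=-9.995
  mode - wants cross < 0 → take C=(-1.9763,-0.5327) (cross=-9.995)
ex = (C−B)/|BC| = (-0.9096,-0.4156); ey = (0.4156,-0.9096)
P = B + -1.08·ex + -1.38·ey = (2.9803,3.2491)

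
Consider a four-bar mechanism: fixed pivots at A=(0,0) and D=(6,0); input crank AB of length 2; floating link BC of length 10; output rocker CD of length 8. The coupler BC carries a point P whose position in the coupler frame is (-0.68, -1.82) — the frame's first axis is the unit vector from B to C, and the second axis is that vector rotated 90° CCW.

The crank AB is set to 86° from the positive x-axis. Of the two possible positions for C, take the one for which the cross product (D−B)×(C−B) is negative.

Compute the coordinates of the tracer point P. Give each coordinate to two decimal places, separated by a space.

A=(0,0), D=(6.00,0)
B = A + 2.00·(cos86°, sin86°) = (0.1395, 1.9951)
|BD| = 6.1908
circle(B,10.00) ∩ circle(D,8.00): a=6.0029, h=7.9978
  candidates: C₊=(8.3997,7.6316) cross=49.513; C₋=(3.2447,-7.5105) cross=-49.513
  mode - wants cross < 0 → take C=(3.2447,-7.5105) (cross=-49.513)
ex = (C−B)/|BC| = (0.3105,-0.9506); ey = (0.9506,0.3105)
P = B + -0.68·ex + -1.82·ey = (-1.8017,2.0764)

-1.80 2.08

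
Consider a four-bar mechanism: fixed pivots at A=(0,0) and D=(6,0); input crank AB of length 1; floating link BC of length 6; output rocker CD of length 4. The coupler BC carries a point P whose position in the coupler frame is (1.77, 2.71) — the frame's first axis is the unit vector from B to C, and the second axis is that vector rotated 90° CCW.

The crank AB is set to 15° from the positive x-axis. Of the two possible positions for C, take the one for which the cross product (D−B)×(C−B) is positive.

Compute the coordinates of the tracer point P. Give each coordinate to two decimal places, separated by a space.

A=(0,0), D=(6.00,0)
B = A + 1.00·(cos15°, sin15°) = (0.9659, 0.2588)
|BD| = 5.0407
circle(B,6.00) ∩ circle(D,4.00): a=4.5042, h=3.9639
  candidates: C₊=(5.6677,3.9862) cross=19.981; C₋=(5.2607,-3.9311) cross=-19.981
  mode + wants cross > 0 → take C=(5.6677,3.9862) (cross=19.981)
ex = (C−B)/|BC| = (0.7836,0.6212); ey = (-0.6212,0.7836)
P = B + 1.77·ex + 2.71·ey = (0.6694,3.4820)

0.67 3.48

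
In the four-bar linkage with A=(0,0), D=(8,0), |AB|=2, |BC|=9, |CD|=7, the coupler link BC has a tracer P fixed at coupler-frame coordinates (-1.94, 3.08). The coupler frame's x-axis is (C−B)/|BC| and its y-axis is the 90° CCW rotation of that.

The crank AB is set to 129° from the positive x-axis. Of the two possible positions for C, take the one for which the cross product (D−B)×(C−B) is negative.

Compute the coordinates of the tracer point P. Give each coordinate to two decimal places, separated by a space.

0.11 4.93

A=(0,0), D=(8.00,0)
B = A + 2.00·(cos129°, sin129°) = (-1.2586, 1.5543)
|BD| = 9.3882
circle(B,9.00) ∩ circle(D,7.00): a=6.3984, h=6.3294
  candidates: C₊=(6.0993,6.7370) cross=59.421; C₋=(4.0036,-5.7470) cross=-59.421
  mode - wants cross < 0 → take C=(4.0036,-5.7470) (cross=-59.421)
ex = (C−B)/|BC| = (0.5847,-0.8113); ey = (0.8113,0.5847)
P = B + -1.94·ex + 3.08·ey = (0.1057,4.9290)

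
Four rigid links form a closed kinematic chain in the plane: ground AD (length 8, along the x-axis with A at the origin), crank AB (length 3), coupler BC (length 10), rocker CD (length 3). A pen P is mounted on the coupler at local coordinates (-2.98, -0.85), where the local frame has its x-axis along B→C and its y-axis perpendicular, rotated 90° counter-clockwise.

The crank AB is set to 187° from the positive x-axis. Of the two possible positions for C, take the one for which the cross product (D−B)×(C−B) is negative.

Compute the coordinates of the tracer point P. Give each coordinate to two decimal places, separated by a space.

A=(0,0), D=(8.00,0)
B = A + 3.00·(cos187°, sin187°) = (-2.9776, -0.3656)
|BD| = 10.9837
circle(B,10.00) ∩ circle(D,3.00): a=9.6344, h=2.6794
  candidates: C₊=(6.5622,2.6330) cross=29.430; C₋=(6.7406,-2.7228) cross=-29.430
  mode - wants cross < 0 → take C=(6.7406,-2.7228) (cross=-29.430)
ex = (C−B)/|BC| = (0.9718,-0.2357); ey = (0.2357,0.9718)
P = B + -2.98·ex + -0.85·ey = (-6.0740,-0.4892)

-6.07 -0.49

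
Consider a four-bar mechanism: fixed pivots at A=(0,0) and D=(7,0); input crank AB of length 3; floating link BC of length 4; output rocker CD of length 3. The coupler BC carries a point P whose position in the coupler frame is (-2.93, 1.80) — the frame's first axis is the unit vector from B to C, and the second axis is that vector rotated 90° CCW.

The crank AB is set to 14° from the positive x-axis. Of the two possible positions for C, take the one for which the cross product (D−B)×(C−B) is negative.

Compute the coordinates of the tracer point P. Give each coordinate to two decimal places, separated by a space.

A=(0,0), D=(7.00,0)
B = A + 3.00·(cos14°, sin14°) = (2.9109, 0.7258)
|BD| = 4.1530
circle(B,4.00) ∩ circle(D,3.00): a=2.9193, h=2.7346
  candidates: C₊=(6.2631,2.9081) cross=11.357; C₋=(5.3074,-2.4769) cross=-11.357
  mode - wants cross < 0 → take C=(5.3074,-2.4769) (cross=-11.357)
ex = (C−B)/|BC| = (0.5991,-0.8007); ey = (0.8007,0.5991)
P = B + -2.93·ex + 1.80·ey = (2.5967,4.1501)

2.60 4.15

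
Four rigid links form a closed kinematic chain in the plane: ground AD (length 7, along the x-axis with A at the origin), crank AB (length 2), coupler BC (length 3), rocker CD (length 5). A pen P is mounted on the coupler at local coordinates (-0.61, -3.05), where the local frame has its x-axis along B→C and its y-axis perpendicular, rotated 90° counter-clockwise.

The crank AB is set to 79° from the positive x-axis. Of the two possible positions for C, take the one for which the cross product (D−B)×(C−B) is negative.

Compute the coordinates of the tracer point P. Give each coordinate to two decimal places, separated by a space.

A=(0,0), D=(7.00,0)
B = A + 2.00·(cos79°, sin79°) = (0.3816, 1.9633)
|BD| = 6.9034
circle(B,3.00) ∩ circle(D,5.00): a=2.2929, h=1.9346
  candidates: C₊=(3.1300,3.1659) cross=13.355; C₋=(2.0296,-0.5435) cross=-13.355
  mode - wants cross < 0 → take C=(2.0296,-0.5435) (cross=-13.355)
ex = (C−B)/|BC| = (0.5493,-0.8356); ey = (0.8356,0.5493)
P = B + -0.61·ex + -3.05·ey = (-2.5021,0.7975)

-2.50 0.80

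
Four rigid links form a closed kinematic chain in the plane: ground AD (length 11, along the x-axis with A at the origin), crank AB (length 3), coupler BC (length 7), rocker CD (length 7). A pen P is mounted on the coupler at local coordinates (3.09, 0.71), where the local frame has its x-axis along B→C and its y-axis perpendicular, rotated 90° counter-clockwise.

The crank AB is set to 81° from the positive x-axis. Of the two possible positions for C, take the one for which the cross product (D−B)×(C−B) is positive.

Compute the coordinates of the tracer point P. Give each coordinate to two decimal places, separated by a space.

A=(0,0), D=(11.00,0)
B = A + 3.00·(cos81°, sin81°) = (0.4693, 2.9631)
|BD| = 10.9396
circle(B,7.00) ∩ circle(D,7.00): a=5.4698, h=4.3682
  candidates: C₊=(6.9178,5.6864) cross=47.786; C₋=(4.5515,-2.7234) cross=-47.786
  mode + wants cross > 0 → take C=(6.9178,5.6864) (cross=47.786)
ex = (C−B)/|BC| = (0.9212,0.3891); ey = (-0.3891,0.9212)
P = B + 3.09·ex + 0.71·ey = (3.0396,4.8193)

3.04 4.82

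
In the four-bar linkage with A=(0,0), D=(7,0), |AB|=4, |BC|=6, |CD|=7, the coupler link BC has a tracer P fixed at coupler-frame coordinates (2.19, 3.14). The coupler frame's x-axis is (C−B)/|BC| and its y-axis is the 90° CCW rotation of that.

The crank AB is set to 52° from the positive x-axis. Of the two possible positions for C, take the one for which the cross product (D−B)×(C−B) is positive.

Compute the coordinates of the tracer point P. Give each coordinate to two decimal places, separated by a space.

A=(0,0), D=(7.00,0)
B = A + 4.00·(cos52°, sin52°) = (2.4626, 3.1520)
|BD| = 5.5248
circle(B,6.00) ∩ circle(D,7.00): a=1.5859, h=5.7866
  candidates: C₊=(7.0665,6.9997) cross=31.970; C₋=(0.4636,-2.5052) cross=-31.970
  mode + wants cross > 0 → take C=(7.0665,6.9997) (cross=31.970)
ex = (C−B)/|BC| = (0.7673,0.6413); ey = (-0.6413,0.7673)
P = B + 2.19·ex + 3.14·ey = (2.1295,6.9658)

2.13 6.97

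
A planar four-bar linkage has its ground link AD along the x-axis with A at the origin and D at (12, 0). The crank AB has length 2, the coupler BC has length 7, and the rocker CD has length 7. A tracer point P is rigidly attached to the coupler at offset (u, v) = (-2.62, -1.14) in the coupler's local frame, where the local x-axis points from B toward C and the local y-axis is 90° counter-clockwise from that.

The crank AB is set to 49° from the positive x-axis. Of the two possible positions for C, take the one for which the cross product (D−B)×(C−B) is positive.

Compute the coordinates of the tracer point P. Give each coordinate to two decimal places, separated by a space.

-0.33 -0.83

A=(0,0), D=(12.00,0)
B = A + 2.00·(cos49°, sin49°) = (1.3121, 1.5094)
|BD| = 10.7939
circle(B,7.00) ∩ circle(D,7.00): a=5.3970, h=4.4579
  candidates: C₊=(7.2794,5.1688) cross=48.118; C₋=(6.0327,-3.6594) cross=-48.118
  mode + wants cross > 0 → take C=(7.2794,5.1688) (cross=48.118)
ex = (C−B)/|BC| = (0.8525,0.5228); ey = (-0.5228,0.8525)
P = B + -2.62·ex + -1.14·ey = (-0.3254,-0.8321)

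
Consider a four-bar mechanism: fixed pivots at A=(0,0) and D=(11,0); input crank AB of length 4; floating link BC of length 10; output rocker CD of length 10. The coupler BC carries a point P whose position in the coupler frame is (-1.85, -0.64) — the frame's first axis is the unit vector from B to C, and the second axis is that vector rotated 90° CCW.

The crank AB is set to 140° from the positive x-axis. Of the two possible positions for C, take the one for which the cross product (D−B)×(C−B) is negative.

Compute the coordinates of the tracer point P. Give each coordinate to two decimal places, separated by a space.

-4.65 3.71

A=(0,0), D=(11.00,0)
B = A + 4.00·(cos140°, sin140°) = (-3.0642, 2.5712)
|BD| = 14.2973
circle(B,10.00) ∩ circle(D,10.00): a=7.1486, h=6.9926
  candidates: C₊=(5.2254,8.1642) cross=99.976; C₋=(2.7104,-5.5931) cross=-99.976
  mode - wants cross < 0 → take C=(2.7104,-5.5931) (cross=-99.976)
ex = (C−B)/|BC| = (0.5775,-0.8164); ey = (0.8164,0.5775)
P = B + -1.85·ex + -0.64·ey = (-4.6550,3.7120)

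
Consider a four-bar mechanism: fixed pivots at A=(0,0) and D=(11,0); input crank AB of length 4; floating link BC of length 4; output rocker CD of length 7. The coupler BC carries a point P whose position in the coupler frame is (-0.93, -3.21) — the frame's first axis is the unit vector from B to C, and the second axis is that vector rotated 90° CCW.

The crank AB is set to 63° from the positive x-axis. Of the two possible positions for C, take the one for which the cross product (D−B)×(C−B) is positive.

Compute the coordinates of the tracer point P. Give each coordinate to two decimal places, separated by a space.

1.72 0.22

A=(0,0), D=(11.00,0)
B = A + 4.00·(cos63°, sin63°) = (1.8160, 3.5640)
|BD| = 9.8513
circle(B,4.00) ∩ circle(D,7.00): a=3.2508, h=2.3308
  candidates: C₊=(5.6898,4.5609) cross=22.961; C₋=(4.0033,0.2151) cross=-22.961
  mode + wants cross > 0 → take C=(5.6898,4.5609) (cross=22.961)
ex = (C−B)/|BC| = (0.9685,0.2492); ey = (-0.2492,0.9685)
P = B + -0.93·ex + -3.21·ey = (1.7153,0.2235)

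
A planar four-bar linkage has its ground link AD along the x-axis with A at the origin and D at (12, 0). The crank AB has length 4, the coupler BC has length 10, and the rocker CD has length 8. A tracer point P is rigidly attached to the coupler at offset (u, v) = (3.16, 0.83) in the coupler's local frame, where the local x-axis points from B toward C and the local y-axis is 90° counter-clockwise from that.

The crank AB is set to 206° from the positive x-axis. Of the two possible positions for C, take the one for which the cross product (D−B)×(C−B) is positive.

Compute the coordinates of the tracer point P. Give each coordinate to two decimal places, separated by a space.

A=(0,0), D=(12.00,0)
B = A + 4.00·(cos206°, sin206°) = (-3.5952, -1.7535)
|BD| = 15.6934
circle(B,10.00) ∩ circle(D,8.00): a=8.9937, h=4.3719
  candidates: C₊=(4.8537,3.5959) cross=68.610; C₋=(5.8307,-5.0931) cross=-68.610
  mode + wants cross > 0 → take C=(4.8537,3.5959) (cross=68.610)
ex = (C−B)/|BC| = (0.8449,0.5349); ey = (-0.5349,0.8449)
P = B + 3.16·ex + 0.83·ey = (-1.3693,0.6382)

-1.37 0.64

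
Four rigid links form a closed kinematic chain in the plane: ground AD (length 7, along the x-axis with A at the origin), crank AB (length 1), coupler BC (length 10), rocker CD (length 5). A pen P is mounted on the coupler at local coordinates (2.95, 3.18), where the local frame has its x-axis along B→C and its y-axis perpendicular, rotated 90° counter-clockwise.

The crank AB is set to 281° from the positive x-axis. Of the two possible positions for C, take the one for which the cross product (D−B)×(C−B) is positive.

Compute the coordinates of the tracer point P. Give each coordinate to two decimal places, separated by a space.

A=(0,0), D=(7.00,0)
B = A + 1.00·(cos281°, sin281°) = (0.1908, -0.9816)
|BD| = 6.8796
circle(B,10.00) ∩ circle(D,5.00): a=8.8907, h=4.5777
  candidates: C₊=(8.3374,4.8178) cross=31.493; C₋=(9.6437,-4.2439) cross=-31.493
  mode + wants cross > 0 → take C=(8.3374,4.8178) (cross=31.493)
ex = (C−B)/|BC| = (0.8147,0.5799); ey = (-0.5799,0.8147)
P = B + 2.95·ex + 3.18·ey = (0.7498,3.3198)

0.75 3.32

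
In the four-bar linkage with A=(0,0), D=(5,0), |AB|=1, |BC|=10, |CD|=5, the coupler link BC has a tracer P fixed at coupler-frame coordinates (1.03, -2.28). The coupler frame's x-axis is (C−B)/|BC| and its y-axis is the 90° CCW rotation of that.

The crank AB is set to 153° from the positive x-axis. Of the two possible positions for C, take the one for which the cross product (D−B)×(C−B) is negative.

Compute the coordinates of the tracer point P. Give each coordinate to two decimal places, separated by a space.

-0.96 -2.05

A=(0,0), D=(5.00,0)
B = A + 1.00·(cos153°, sin153°) = (-0.8910, 0.4540)
|BD| = 5.9085
circle(B,10.00) ∩ circle(D,5.00): a=9.3011, h=3.6729
  candidates: C₊=(8.6648,3.4014) cross=21.701; C₋=(8.1003,-3.9227) cross=-21.701
  mode - wants cross < 0 → take C=(8.1003,-3.9227) (cross=-21.701)
ex = (C−B)/|BC| = (0.8991,-0.4377); ey = (0.4377,0.8991)
P = B + 1.03·ex + -2.28·ey = (-0.9628,-2.0468)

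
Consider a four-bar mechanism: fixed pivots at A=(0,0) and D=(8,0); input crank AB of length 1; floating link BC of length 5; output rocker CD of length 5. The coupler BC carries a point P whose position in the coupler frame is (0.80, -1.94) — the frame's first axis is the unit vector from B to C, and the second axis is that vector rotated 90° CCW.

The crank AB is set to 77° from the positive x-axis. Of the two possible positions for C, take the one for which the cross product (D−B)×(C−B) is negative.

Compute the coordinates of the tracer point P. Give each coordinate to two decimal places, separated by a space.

A=(0,0), D=(8.00,0)
B = A + 1.00·(cos77°, sin77°) = (0.2250, 0.9744)
|BD| = 7.8359
circle(B,5.00) ∩ circle(D,5.00): a=3.9179, h=3.1064
  candidates: C₊=(4.4988,3.5695) cross=24.341; C₋=(3.7262,-2.5951) cross=-24.341
  mode - wants cross < 0 → take C=(3.7262,-2.5951) (cross=-24.341)
ex = (C−B)/|BC| = (0.7002,-0.7139); ey = (0.7139,0.7002)
P = B + 0.80·ex + -1.94·ey = (-0.5998,-0.9552)

-0.60 -0.96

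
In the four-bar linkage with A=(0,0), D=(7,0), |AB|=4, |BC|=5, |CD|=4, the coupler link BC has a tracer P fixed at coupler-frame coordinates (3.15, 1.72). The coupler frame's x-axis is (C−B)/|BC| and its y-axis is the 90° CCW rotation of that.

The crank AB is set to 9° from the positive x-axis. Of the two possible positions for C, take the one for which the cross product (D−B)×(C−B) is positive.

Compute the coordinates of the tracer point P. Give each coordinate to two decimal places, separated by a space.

5.17 4.00

A=(0,0), D=(7.00,0)
B = A + 4.00·(cos9°, sin9°) = (3.9508, 0.6257)
|BD| = 3.1128
circle(B,5.00) ∩ circle(D,4.00): a=3.0020, h=3.9985
  candidates: C₊=(7.6953,3.9391) cross=12.446; C₋=(6.0877,-3.8946) cross=-12.446
  mode + wants cross > 0 → take C=(7.6953,3.9391) (cross=12.446)
ex = (C−B)/|BC| = (0.7489,0.6627); ey = (-0.6627,0.7489)
P = B + 3.15·ex + 1.72·ey = (5.1700,4.0013)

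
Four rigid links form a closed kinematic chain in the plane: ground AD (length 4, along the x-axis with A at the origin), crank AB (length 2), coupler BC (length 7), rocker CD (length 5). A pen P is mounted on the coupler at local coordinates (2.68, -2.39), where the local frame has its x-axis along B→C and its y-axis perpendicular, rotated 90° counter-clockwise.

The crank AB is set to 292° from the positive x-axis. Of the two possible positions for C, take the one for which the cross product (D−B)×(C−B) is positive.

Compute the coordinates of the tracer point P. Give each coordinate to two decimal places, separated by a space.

A=(0,0), D=(4.00,0)
B = A + 2.00·(cos292°, sin292°) = (0.7492, -1.8544)
|BD| = 3.7425
circle(B,7.00) ∩ circle(D,5.00): a=5.0777, h=4.8184
  candidates: C₊=(2.7723,4.8469) cross=18.033; C₋=(7.5472,-3.5238) cross=-18.033
  mode + wants cross > 0 → take C=(2.7723,4.8469) (cross=18.033)
ex = (C−B)/|BC| = (0.2890,0.9573); ey = (-0.9573,0.2890)
P = B + 2.68·ex + -2.39·ey = (3.8118,0.0205)

3.81 0.02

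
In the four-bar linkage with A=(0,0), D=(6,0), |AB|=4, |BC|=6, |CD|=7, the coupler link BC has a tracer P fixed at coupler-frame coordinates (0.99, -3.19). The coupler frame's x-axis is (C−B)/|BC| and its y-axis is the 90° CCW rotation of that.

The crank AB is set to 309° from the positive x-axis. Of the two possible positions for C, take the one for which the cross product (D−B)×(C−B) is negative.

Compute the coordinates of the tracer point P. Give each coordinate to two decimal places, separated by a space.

1.27 -6.21

A=(0,0), D=(6.00,0)
B = A + 4.00·(cos309°, sin309°) = (2.5173, -3.1086)
|BD| = 4.6683
circle(B,6.00) ∩ circle(D,7.00): a=0.9417, h=5.9256
  candidates: C₊=(-0.7260,1.9393) cross=27.662; C₋=(7.1657,-6.9023) cross=-27.662
  mode - wants cross < 0 → take C=(7.1657,-6.9023) (cross=-27.662)
ex = (C−B)/|BC| = (0.7747,-0.6323); ey = (0.6323,0.7747)
P = B + 0.99·ex + -3.19·ey = (1.2673,-6.2060)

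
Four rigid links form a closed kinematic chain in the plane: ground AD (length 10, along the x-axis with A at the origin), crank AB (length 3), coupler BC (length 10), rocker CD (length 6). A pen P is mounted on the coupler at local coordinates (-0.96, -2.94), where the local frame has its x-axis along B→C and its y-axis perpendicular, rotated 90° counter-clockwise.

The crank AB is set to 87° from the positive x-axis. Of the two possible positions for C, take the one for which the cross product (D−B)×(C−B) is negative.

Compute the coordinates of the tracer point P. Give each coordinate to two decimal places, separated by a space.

A=(0,0), D=(10.00,0)
B = A + 3.00·(cos87°, sin87°) = (0.1570, 2.9959)
|BD| = 10.2888
circle(B,10.00) ∩ circle(D,6.00): a=8.2546, h=5.6446
  candidates: C₊=(9.6975,5.9924) cross=58.077; C₋=(6.4103,-4.8077) cross=-58.077
  mode - wants cross < 0 → take C=(6.4103,-4.8077) (cross=-58.077)
ex = (C−B)/|BC| = (0.6253,-0.7804); ey = (0.7804,0.6253)
P = B + -0.96·ex + -2.94·ey = (-2.7376,1.9066)

-2.74 1.91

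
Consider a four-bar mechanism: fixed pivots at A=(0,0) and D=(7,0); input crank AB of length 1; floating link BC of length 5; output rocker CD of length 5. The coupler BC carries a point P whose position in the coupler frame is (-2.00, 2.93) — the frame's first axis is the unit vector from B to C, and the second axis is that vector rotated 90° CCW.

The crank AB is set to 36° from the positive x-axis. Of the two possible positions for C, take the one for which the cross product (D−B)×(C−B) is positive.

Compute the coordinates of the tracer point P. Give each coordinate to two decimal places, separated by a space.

-2.69 1.18

A=(0,0), D=(7.00,0)
B = A + 1.00·(cos36°, sin36°) = (0.8090, 0.5878)
|BD| = 6.2188
circle(B,5.00) ∩ circle(D,5.00): a=3.1094, h=3.9156
  candidates: C₊=(4.2746,4.1919) cross=24.350; C₋=(3.5344,-3.6041) cross=-24.350
  mode + wants cross > 0 → take C=(4.2746,4.1919) (cross=24.350)
ex = (C−B)/|BC| = (0.6931,0.7208); ey = (-0.7208,0.6931)
P = B + -2.00·ex + 2.93·ey = (-2.6892,1.1770)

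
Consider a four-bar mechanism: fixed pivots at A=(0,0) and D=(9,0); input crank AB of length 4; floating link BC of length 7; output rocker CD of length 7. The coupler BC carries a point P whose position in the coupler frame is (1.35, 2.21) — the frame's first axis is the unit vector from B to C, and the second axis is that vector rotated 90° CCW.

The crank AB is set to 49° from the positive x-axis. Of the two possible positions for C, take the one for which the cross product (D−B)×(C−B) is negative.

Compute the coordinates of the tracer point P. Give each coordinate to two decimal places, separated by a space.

4.94 1.86

A=(0,0), D=(9.00,0)
B = A + 4.00·(cos49°, sin49°) = (2.6242, 3.0188)
|BD| = 7.0543
circle(B,7.00) ∩ circle(D,7.00): a=3.5272, h=6.0464
  candidates: C₊=(8.3996,6.9742) cross=42.653; C₋=(3.2246,-3.9554) cross=-42.653
  mode - wants cross < 0 → take C=(3.2246,-3.9554) (cross=-42.653)
ex = (C−B)/|BC| = (0.0858,-0.9963); ey = (0.9963,0.0858)
P = B + 1.35·ex + 2.21·ey = (4.9419,1.8634)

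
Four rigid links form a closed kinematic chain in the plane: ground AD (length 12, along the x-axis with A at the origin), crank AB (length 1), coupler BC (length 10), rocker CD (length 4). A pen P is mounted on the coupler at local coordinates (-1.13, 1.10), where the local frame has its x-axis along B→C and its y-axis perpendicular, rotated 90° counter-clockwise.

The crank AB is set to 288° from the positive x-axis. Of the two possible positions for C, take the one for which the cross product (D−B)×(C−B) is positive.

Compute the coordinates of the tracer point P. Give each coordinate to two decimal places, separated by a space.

-1.17 -0.40

A=(0,0), D=(12.00,0)
B = A + 1.00·(cos288°, sin288°) = (0.3090, -0.9511)
|BD| = 11.7296
circle(B,10.00) ∩ circle(D,4.00): a=9.4455, h=3.2837
  candidates: C₊=(9.4572,3.0877) cross=38.517; C₋=(9.9897,-3.4581) cross=-38.517
  mode + wants cross > 0 → take C=(9.4572,3.0877) (cross=38.517)
ex = (C−B)/|BC| = (0.9148,0.4039); ey = (-0.4039,0.9148)
P = B + -1.13·ex + 1.10·ey = (-1.1690,-0.4011)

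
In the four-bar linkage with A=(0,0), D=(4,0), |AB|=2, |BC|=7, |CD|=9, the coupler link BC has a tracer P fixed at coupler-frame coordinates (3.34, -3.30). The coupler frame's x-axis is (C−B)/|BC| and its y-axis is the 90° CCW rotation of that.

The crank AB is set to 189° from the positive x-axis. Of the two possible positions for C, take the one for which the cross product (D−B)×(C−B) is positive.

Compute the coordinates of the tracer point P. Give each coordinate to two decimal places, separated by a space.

1.30 3.05

A=(0,0), D=(4.00,0)
B = A + 2.00·(cos189°, sin189°) = (-1.9754, -0.3129)
|BD| = 5.9836
circle(B,7.00) ∩ circle(D,9.00): a=0.3178, h=6.9928
  candidates: C₊=(-2.0237,6.6870) cross=41.842; C₋=(-1.2924,-7.2795) cross=-41.842
  mode + wants cross > 0 → take C=(-2.0237,6.6870) (cross=41.842)
ex = (C−B)/|BC| = (-0.0069,1.0000); ey = (-1.0000,-0.0069)
P = B + 3.34·ex + -3.30·ey = (1.3015,3.0498)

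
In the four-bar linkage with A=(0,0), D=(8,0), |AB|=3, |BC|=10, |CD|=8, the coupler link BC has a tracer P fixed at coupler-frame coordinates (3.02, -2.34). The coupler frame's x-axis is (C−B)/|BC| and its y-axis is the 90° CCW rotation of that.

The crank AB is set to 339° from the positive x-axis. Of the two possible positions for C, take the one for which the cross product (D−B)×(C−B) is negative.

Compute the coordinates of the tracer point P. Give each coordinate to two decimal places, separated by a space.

A=(0,0), D=(8.00,0)
B = A + 3.00·(cos339°, sin339°) = (2.8007, -1.0751)
|BD| = 5.3093
circle(B,10.00) ∩ circle(D,8.00): a=6.0449, h=7.9661
  candidates: C₊=(7.1073,7.9500) cross=42.294; C₋=(10.3335,-7.6521) cross=-42.294
  mode - wants cross < 0 → take C=(10.3335,-7.6521) (cross=-42.294)
ex = (C−B)/|BC| = (0.7533,-0.6577); ey = (0.6577,0.7533)
P = B + 3.02·ex + -2.34·ey = (3.5366,-4.8240)

3.54 -4.82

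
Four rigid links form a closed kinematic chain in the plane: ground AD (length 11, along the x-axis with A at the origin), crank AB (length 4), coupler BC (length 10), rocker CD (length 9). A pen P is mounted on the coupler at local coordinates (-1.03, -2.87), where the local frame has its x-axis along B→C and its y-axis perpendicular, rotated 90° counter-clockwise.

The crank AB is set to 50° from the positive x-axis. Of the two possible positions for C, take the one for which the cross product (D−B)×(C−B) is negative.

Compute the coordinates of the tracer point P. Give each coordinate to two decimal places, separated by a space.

A=(0,0), D=(11.00,0)
B = A + 4.00·(cos50°, sin50°) = (2.5712, 3.0642)
|BD| = 8.9685
circle(B,10.00) ∩ circle(D,9.00): a=5.5435, h=8.3228
  candidates: C₊=(10.6247,8.9922) cross=74.644; C₋=(4.9375,-6.6518) cross=-74.644
  mode - wants cross < 0 → take C=(4.9375,-6.6518) (cross=-74.644)
ex = (C−B)/|BC| = (0.2366,-0.9716); ey = (0.9716,0.2366)
P = B + -1.03·ex + -2.87·ey = (-0.4611,3.3858)

-0.46 3.39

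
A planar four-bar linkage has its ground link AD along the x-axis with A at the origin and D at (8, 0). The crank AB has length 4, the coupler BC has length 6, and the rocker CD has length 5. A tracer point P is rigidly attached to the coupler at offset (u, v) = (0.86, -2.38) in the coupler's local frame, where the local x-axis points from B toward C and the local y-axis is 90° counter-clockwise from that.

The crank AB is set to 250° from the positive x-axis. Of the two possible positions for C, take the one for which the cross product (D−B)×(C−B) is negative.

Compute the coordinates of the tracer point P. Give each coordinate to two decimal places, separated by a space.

A=(0,0), D=(8.00,0)
B = A + 4.00·(cos250°, sin250°) = (-1.3681, -3.7588)
|BD| = 10.0940
circle(B,6.00) ∩ circle(D,5.00): a=5.5919, h=2.1750
  candidates: C₊=(3.0117,0.3421) cross=21.955; C₋=(4.6316,-3.6951) cross=-21.955
  mode - wants cross < 0 → take C=(4.6316,-3.6951) (cross=-21.955)
ex = (C−B)/|BC| = (0.9999,0.0106); ey = (-0.0106,0.9999)
P = B + 0.86·ex + -2.38·ey = (-0.4829,-6.1295)

-0.48 -6.13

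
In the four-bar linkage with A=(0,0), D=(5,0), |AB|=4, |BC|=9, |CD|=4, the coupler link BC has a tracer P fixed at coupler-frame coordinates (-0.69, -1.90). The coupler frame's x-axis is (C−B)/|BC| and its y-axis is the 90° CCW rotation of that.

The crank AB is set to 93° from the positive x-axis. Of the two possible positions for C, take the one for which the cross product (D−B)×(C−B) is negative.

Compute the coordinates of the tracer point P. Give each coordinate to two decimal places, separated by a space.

A=(0,0), D=(5.00,0)
B = A + 4.00·(cos93°, sin93°) = (-0.2093, 3.9945)
|BD| = 6.5646
circle(B,9.00) ∩ circle(D,4.00): a=8.2331, h=3.6354
  candidates: C₊=(8.5362,1.8696) cross=23.865; C₋=(4.1120,-3.9002) cross=-23.865
  mode - wants cross < 0 → take C=(4.1120,-3.9002) (cross=-23.865)
ex = (C−B)/|BC| = (0.4801,-0.8772); ey = (0.8772,0.4801)
P = B + -0.69·ex + -1.90·ey = (-2.2073,3.6875)

-2.21 3.69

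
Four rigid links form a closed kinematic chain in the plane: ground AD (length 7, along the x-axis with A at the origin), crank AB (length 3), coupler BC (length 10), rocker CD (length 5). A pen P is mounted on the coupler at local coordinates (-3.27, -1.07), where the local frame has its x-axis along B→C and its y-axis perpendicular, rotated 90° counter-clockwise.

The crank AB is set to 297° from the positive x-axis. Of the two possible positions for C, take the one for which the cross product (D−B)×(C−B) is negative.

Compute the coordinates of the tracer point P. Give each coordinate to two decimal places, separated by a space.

-1.88 -3.82

A=(0,0), D=(7.00,0)
B = A + 3.00·(cos297°, sin297°) = (1.3620, -2.6730)
|BD| = 6.2396
circle(B,10.00) ∩ circle(D,5.00): a=9.1298, h=4.0800
  candidates: C₊=(7.8637,4.9248) cross=25.458; C₋=(11.3595,-2.4485) cross=-25.458
  mode - wants cross < 0 → take C=(11.3595,-2.4485) (cross=-25.458)
ex = (C−B)/|BC| = (0.9997,0.0225); ey = (-0.0225,0.9997)
P = B + -3.27·ex + -1.07·ey = (-1.8832,-3.8162)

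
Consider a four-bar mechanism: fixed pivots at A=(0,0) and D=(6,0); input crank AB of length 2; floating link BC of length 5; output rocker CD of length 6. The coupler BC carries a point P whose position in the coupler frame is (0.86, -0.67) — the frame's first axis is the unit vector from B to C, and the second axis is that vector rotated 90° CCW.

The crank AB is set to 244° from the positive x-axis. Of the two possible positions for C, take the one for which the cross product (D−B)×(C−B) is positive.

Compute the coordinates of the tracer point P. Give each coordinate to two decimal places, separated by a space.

A=(0,0), D=(6.00,0)
B = A + 2.00·(cos244°, sin244°) = (-0.8767, -1.7976)
|BD| = 7.1078
circle(B,5.00) ∩ circle(D,6.00): a=2.7801, h=4.1558
  candidates: C₊=(0.7620,2.9263) cross=29.539; C₋=(2.8640,-5.1152) cross=-29.539
  mode + wants cross > 0 → take C=(0.7620,2.9263) (cross=29.539)
ex = (C−B)/|BC| = (0.3277,0.9448); ey = (-0.9448,0.3277)
P = B + 0.86·ex + -0.67·ey = (0.0381,-1.2047)

0.04 -1.20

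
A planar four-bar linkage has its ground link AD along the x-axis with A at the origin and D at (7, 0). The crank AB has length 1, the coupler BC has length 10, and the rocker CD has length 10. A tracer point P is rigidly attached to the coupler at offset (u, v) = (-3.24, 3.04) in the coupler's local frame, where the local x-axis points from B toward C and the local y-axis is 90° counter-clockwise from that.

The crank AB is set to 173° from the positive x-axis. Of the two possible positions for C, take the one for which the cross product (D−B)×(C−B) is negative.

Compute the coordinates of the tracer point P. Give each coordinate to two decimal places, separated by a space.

A=(0,0), D=(7.00,0)
B = A + 1.00·(cos173°, sin173°) = (-0.9925, 0.1219)
|BD| = 7.9935
circle(B,10.00) ∩ circle(D,10.00): a=3.9967, h=9.1666
  candidates: C₊=(3.1435,9.2264) cross=73.273; C₋=(2.8640,-9.1046) cross=-73.273
  mode - wants cross < 0 → take C=(2.8640,-9.1046) (cross=-73.273)
ex = (C−B)/|BC| = (0.3857,-0.9226); ey = (0.9226,0.3857)
P = B + -3.24·ex + 3.04·ey = (0.5628,4.2836)

0.56 4.28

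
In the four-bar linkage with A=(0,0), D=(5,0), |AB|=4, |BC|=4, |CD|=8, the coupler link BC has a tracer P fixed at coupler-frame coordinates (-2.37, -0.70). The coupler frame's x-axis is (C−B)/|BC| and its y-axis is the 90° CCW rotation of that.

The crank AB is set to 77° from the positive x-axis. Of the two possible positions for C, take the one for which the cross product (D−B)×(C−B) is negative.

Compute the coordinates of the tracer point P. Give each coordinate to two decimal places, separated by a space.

A=(0,0), D=(5.00,0)
B = A + 4.00·(cos77°, sin77°) = (0.8998, 3.8975)
|BD| = 5.6570
circle(B,4.00) ∩ circle(D,8.00): a=-1.4140, h=3.7417
  candidates: C₊=(2.4529,7.5837) cross=21.167; C₋=(-2.7030,2.1597) cross=-21.167
  mode - wants cross < 0 → take C=(-2.7030,2.1597) (cross=-21.167)
ex = (C−B)/|BC| = (-0.9007,-0.4345); ey = (0.4345,-0.9007)
P = B + -2.37·ex + -0.70·ey = (2.7303,5.5576)

2.73 5.56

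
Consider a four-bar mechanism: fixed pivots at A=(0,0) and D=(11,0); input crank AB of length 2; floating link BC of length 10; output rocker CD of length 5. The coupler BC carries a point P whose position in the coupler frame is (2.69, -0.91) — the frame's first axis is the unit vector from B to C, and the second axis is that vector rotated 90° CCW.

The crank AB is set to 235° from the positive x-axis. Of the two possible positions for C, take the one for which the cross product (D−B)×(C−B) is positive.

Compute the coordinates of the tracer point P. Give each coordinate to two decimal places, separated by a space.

A=(0,0), D=(11.00,0)
B = A + 2.00·(cos235°, sin235°) = (-1.1472, -1.6383)
|BD| = 12.2571
circle(B,10.00) ∩ circle(D,5.00): a=9.1880, h=3.9472
  candidates: C₊=(7.4308,3.5016) cross=48.381; C₋=(8.4860,-4.3220) cross=-48.381
  mode + wants cross > 0 → take C=(7.4308,3.5016) (cross=48.381)
ex = (C−B)/|BC| = (0.8578,0.5140); ey = (-0.5140,0.8578)
P = B + 2.69·ex + -0.91·ey = (1.6281,-1.0363)

1.63 -1.04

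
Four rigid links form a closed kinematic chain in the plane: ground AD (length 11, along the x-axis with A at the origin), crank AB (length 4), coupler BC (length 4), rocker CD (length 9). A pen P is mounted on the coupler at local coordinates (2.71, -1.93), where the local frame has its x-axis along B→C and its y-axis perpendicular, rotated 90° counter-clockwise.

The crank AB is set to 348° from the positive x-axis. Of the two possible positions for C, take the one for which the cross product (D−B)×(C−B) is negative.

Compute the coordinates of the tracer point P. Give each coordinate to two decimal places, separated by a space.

A=(0,0), D=(11.00,0)
B = A + 4.00·(cos348°, sin348°) = (3.9126, -0.8316)
|BD| = 7.1360
circle(B,4.00) ∩ circle(D,9.00): a=-0.9863, h=3.8765
  candidates: C₊=(2.4812,2.9035) cross=27.663; C₋=(3.3848,-4.7967) cross=-27.663
  mode - wants cross < 0 → take C=(3.3848,-4.7967) (cross=-27.663)
ex = (C−B)/|BC| = (-0.1320,-0.9913); ey = (0.9913,-0.1320)
P = B + 2.71·ex + -1.93·ey = (1.6419,-3.2633)

1.64 -3.26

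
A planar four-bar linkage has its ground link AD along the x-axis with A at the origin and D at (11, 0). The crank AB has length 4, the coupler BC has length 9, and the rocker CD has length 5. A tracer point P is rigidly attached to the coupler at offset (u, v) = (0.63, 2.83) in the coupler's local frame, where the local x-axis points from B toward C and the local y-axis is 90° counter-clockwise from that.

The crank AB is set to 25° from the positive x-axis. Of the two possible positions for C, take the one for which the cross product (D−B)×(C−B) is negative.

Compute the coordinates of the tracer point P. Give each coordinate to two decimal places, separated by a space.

6.12 3.17

A=(0,0), D=(11.00,0)
B = A + 4.00·(cos25°, sin25°) = (3.6252, 1.6905)
|BD| = 7.5660
circle(B,9.00) ∩ circle(D,5.00): a=7.4838, h=4.9993
  candidates: C₊=(12.0368,4.8913) cross=37.825; C₋=(9.8028,-4.8546) cross=-37.825
  mode - wants cross < 0 → take C=(9.8028,-4.8546) (cross=-37.825)
ex = (C−B)/|BC| = (0.6864,-0.7272); ey = (0.7272,0.6864)
P = B + 0.63·ex + 2.83·ey = (6.1157,3.1748)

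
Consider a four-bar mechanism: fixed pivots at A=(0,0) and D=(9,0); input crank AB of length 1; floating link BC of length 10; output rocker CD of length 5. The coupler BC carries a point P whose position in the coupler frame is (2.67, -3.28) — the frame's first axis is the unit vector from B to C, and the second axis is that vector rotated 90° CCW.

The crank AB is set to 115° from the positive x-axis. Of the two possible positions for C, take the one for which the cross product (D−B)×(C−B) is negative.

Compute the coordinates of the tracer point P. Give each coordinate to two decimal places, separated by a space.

-0.12 -3.31

A=(0,0), D=(9.00,0)
B = A + 1.00·(cos115°, sin115°) = (-0.4226, 0.9063)
|BD| = 9.4661
circle(B,10.00) ∩ circle(D,5.00): a=8.6946, h=4.9401
  candidates: C₊=(8.7050,4.9913) cross=46.764; C₋=(7.7590,-4.8435) cross=-46.764
  mode - wants cross < 0 → take C=(7.7590,-4.8435) (cross=-46.764)
ex = (C−B)/|BC| = (0.8182,-0.5750); ey = (0.5750,0.8182)
P = B + 2.67·ex + -3.28·ey = (-0.1241,-3.3125)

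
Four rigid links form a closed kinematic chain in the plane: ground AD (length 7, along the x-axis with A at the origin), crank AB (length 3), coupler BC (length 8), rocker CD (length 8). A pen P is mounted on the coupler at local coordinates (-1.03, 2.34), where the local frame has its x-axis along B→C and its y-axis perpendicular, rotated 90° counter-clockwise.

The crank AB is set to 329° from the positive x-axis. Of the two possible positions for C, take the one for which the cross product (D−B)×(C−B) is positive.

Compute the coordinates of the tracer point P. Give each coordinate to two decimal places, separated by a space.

A=(0,0), D=(7.00,0)
B = A + 3.00·(cos329°, sin329°) = (2.5715, -1.5451)
|BD| = 4.6903
circle(B,8.00) ∩ circle(D,8.00): a=2.3452, h=7.6485
  candidates: C₊=(2.2661,6.4491) cross=35.874; C₋=(7.3054,-7.9942) cross=-35.874
  mode + wants cross > 0 → take C=(2.2661,6.4491) (cross=35.874)
ex = (C−B)/|BC| = (-0.0382,0.9993); ey = (-0.9993,-0.0382)
P = B + -1.03·ex + 2.34·ey = (0.2725,-2.6637)

0.27 -2.66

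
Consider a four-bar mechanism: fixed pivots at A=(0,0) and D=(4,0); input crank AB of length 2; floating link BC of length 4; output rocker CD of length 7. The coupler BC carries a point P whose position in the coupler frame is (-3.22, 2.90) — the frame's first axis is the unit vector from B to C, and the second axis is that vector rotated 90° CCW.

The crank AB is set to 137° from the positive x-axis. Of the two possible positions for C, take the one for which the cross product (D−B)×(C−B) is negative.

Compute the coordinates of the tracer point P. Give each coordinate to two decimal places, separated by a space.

2.20 3.68

A=(0,0), D=(4.00,0)
B = A + 2.00·(cos137°, sin137°) = (-1.4627, 1.3640)
|BD| = 5.6304
circle(B,4.00) ∩ circle(D,7.00): a=-0.1153, h=3.9983
  candidates: C₊=(-0.6060,5.2712) cross=22.512; C₋=(-2.5432,-2.4873) cross=-22.512
  mode - wants cross < 0 → take C=(-2.5432,-2.4873) (cross=-22.512)
ex = (C−B)/|BC| = (-0.2701,-0.9628); ey = (0.9628,-0.2701)
P = B + -3.22·ex + 2.90·ey = (2.1993,3.6810)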